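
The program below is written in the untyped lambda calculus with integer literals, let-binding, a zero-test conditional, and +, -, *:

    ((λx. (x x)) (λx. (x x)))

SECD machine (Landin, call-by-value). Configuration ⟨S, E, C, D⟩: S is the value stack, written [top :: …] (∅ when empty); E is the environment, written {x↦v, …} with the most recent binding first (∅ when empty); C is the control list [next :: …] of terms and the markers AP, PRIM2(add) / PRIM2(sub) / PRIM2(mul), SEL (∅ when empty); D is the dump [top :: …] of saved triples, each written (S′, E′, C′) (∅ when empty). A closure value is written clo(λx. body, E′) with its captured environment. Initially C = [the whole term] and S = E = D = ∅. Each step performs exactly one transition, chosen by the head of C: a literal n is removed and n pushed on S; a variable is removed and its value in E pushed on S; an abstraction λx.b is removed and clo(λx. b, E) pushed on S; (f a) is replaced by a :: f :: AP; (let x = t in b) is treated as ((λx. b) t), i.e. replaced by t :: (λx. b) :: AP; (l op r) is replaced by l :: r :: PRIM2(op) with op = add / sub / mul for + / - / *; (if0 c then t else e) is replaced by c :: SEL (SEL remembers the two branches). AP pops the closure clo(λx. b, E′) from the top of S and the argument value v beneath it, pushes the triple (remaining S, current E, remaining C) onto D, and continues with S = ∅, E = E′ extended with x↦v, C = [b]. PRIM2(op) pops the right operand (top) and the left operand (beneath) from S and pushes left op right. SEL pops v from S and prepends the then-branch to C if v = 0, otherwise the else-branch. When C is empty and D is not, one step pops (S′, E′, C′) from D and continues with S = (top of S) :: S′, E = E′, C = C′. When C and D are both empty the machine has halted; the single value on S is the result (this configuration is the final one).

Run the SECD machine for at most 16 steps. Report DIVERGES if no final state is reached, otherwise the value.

[0] ⟨S=∅; E=∅; C=[((λx. (x x)) (λx. (x x)))]; D=∅⟩
[1] ⟨S=∅; E=∅; C=[(λx. (x x)) :: (λx. (x x)) :: AP]; D=∅⟩
[2] ⟨S=[clo(λx. (x x), ∅)]; E=∅; C=[(λx. (x x)) :: AP]; D=∅⟩
[3] ⟨S=[clo(λx. (x x), ∅) :: clo(λx. (x x), ∅)]; E=∅; C=[AP]; D=∅⟩
[4] ⟨S=∅; E={x↦clo(λx. (x x), ∅)}; C=[(x x)]; D=[(∅, ∅, ∅)]⟩
[5] ⟨S=∅; E={x↦clo(λx. (x x), ∅)}; C=[x :: x :: AP]; D=[(∅, ∅, ∅)]⟩
[6] ⟨S=[clo(λx. (x x), ∅)]; E={x↦clo(λx. (x x), ∅)}; C=[x :: AP]; D=[(∅, ∅, ∅)]⟩
[7] ⟨S=[clo(λx. (x x), ∅) :: clo(λx. (x x), ∅)]; E={x↦clo(λx. (x x), ∅)}; C=[AP]; D=[(∅, ∅, ∅)]⟩
[8] ⟨S=∅; E={x↦clo(λx. (x x), ∅)}; C=[(x x)]; D=[(∅, {x↦clo(λx. (x x), ∅)}, ∅) :: (∅, ∅, ∅)]⟩
[9] ⟨S=∅; E={x↦clo(λx. (x x), ∅)}; C=[x :: x :: AP]; D=[(∅, {x↦clo(λx. (x x), ∅)}, ∅) :: (∅, ∅, ∅)]⟩
[10] ⟨S=[clo(λx. (x x), ∅)]; E={x↦clo(λx. (x x), ∅)}; C=[x :: AP]; D=[(∅, {x↦clo(λx. (x x), ∅)}, ∅) :: (∅, ∅, ∅)]⟩
[11] ⟨S=[clo(λx. (x x), ∅) :: clo(λx. (x x), ∅)]; E={x↦clo(λx. (x x), ∅)}; C=[AP]; D=[(∅, {x↦clo(λx. (x x), ∅)}, ∅) :: (∅, ∅, ∅)]⟩
[12] ⟨S=∅; E={x↦clo(λx. (x x), ∅)}; C=[(x x)]; D=[(∅, {x↦clo(λx. (x x), ∅)}, ∅) :: (∅, {x↦clo(λx. (x x), ∅)}, ∅) :: (∅, ∅, ∅)]⟩
[13] ⟨S=∅; E={x↦clo(λx. (x x), ∅)}; C=[x :: x :: AP]; D=[(∅, {x↦clo(λx. (x x), ∅)}, ∅) :: (∅, {x↦clo(λx. (x x), ∅)}, ∅) :: (∅, ∅, ∅)]⟩
[14] ⟨S=[clo(λx. (x x), ∅)]; E={x↦clo(λx. (x x), ∅)}; C=[x :: AP]; D=[(∅, {x↦clo(λx. (x x), ∅)}, ∅) :: (∅, {x↦clo(λx. (x x), ∅)}, ∅) :: (∅, ∅, ∅)]⟩
[15] ⟨S=[clo(λx. (x x), ∅) :: clo(λx. (x x), ∅)]; E={x↦clo(λx. (x x), ∅)}; C=[AP]; D=[(∅, {x↦clo(λx. (x x), ∅)}, ∅) :: (∅, {x↦clo(λx. (x x), ∅)}, ∅) :: (∅, ∅, ∅)]⟩
[16] ⟨S=∅; E={x↦clo(λx. (x x), ∅)}; C=[(x x)]; D=[(∅, {x↦clo(λx. (x x), ∅)}, ∅) :: (∅, {x↦clo(λx. (x x), ∅)}, ∅) :: (∅, {x↦clo(λx. (x x), ∅)}, ∅) :: (∅, ∅, ∅)]⟩
→ 16 transitions taken and the configuration is still not final: no result within 16 steps

Answer: DIVERGES (no final state within 16 steps)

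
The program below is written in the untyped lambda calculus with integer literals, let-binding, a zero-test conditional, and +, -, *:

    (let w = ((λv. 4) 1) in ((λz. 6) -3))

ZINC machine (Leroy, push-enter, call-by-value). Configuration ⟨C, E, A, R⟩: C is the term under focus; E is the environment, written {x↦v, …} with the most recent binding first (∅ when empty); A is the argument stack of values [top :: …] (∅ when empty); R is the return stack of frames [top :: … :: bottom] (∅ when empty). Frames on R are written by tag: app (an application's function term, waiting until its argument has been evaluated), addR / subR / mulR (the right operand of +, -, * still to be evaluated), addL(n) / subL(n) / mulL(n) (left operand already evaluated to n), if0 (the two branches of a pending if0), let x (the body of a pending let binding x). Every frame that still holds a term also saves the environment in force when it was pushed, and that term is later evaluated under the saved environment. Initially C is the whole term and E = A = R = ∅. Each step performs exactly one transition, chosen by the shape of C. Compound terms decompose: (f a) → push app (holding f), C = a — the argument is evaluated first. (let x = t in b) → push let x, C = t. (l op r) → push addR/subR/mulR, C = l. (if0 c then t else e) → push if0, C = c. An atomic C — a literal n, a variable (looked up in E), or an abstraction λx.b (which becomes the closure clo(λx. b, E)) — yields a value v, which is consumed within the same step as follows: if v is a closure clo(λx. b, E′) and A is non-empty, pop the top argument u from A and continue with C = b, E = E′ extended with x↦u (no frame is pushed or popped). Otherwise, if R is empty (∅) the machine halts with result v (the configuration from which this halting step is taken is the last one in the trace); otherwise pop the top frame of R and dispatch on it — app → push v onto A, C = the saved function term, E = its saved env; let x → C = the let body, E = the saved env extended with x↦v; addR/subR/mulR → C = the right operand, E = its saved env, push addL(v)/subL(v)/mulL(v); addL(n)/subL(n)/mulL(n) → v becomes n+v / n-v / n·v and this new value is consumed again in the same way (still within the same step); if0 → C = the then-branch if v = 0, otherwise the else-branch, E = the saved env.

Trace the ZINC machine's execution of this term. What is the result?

Answer: 6

Execution trace:
0. <C=(let w = ((λv. 4) 1) in ((λz. 6) -3)), E=∅, A=∅, R=∅>
1. <C=((λv. 4) 1), E=∅, A=∅, R=[let w]>
2. <C=1, E=∅, A=∅, R=[app :: let w]>
3. <C=(λv. 4), E=∅, A=[1], R=[let w]>
4. <C=4, E={v↦1}, A=∅, R=[let w]>
5. <C=((λz. 6) -3), E={w↦4}, A=∅, R=∅>
6. <C=-3, E={w↦4}, A=∅, R=[app]>
7. <C=(λz. 6), E={w↦4}, A=[-3], R=∅>
8. <C=6, E={z↦-3, w↦4}, A=∅, R=∅>
→ final value 6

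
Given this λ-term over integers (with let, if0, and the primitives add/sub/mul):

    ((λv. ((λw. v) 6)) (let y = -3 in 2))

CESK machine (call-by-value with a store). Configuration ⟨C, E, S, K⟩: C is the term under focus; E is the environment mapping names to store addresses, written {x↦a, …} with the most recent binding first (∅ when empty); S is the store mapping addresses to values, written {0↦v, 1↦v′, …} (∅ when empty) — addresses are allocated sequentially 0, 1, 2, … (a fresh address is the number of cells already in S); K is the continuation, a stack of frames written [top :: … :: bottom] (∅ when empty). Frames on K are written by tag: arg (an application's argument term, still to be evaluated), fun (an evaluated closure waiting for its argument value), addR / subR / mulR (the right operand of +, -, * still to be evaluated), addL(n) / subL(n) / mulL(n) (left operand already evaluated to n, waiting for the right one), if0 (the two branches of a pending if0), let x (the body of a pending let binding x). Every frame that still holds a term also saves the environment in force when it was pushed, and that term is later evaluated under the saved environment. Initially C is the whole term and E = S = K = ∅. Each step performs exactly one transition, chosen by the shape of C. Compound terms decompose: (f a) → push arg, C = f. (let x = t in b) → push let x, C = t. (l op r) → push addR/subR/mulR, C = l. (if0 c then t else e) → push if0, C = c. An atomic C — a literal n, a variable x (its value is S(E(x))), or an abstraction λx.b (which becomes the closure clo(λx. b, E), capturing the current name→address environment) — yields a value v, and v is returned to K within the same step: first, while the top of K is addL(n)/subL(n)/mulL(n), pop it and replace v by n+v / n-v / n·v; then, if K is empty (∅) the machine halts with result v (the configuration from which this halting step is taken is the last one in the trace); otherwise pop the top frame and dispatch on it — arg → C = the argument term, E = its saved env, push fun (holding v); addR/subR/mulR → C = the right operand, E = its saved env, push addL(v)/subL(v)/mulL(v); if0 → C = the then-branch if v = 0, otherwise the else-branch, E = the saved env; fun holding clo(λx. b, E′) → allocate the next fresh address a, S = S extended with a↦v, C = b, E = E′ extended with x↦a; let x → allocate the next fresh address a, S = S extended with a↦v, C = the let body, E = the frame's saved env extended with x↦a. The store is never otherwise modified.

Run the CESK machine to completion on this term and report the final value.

[0] <C=((λv. ((λw. v) 6)) (let y = -3 in 2)), E=∅, S=∅, K=∅>
[1] <C=(λv. ((λw. v) 6)), E=∅, S=∅, K=[arg]>
[2] <C=(let y = -3 in 2), E=∅, S=∅, K=[fun]>
[3] <C=-3, E=∅, S=∅, K=[let y :: fun]>
[4] <C=2, E={y↦0}, S={0↦-3}, K=[fun]>
[5] <C=((λw. v) 6), E={v↦1}, S={0↦-3, 1↦2}, K=∅>
[6] <C=(λw. v), E={v↦1}, S={0↦-3, 1↦2}, K=[arg]>
[7] <C=6, E={v↦1}, S={0↦-3, 1↦2}, K=[fun]>
[8] <C=v, E={w↦2, v↦1}, S={0↦-3, 1↦2, 2↦6}, K=∅>
→ final value 2

Answer: 2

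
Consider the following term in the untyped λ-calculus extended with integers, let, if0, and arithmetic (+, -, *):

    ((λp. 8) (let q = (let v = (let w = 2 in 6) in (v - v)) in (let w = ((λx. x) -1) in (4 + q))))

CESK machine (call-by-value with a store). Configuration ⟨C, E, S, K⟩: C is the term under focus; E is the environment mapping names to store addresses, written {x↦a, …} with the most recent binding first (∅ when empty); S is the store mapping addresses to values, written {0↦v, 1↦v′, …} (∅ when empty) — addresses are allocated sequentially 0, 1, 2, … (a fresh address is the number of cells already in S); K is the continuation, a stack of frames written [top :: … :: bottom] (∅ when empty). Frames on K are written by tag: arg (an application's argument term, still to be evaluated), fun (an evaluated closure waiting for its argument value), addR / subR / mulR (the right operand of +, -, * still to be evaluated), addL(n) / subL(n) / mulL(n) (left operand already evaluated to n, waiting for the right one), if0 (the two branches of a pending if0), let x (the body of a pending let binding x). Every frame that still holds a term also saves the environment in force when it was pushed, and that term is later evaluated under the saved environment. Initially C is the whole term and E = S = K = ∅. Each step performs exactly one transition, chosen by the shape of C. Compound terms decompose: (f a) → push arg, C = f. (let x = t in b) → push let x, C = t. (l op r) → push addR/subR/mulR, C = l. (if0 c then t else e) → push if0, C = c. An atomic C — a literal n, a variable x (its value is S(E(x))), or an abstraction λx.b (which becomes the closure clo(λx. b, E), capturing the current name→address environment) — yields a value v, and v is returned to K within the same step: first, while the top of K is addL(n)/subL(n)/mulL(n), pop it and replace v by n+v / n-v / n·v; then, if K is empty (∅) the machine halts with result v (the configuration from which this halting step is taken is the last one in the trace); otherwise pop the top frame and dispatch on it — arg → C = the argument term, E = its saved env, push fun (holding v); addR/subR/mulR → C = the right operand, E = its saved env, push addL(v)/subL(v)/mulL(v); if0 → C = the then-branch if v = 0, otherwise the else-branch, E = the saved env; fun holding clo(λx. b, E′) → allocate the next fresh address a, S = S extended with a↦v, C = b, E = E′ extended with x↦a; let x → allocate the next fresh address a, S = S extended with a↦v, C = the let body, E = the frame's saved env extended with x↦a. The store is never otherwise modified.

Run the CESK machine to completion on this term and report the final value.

[0] [C=((λp. 8) (let q = (let v = (let w = 2 in 6) in (v - v)) in (let w = ((λx. x) -1) in (4 + q)))) | E=∅ | S=∅ | K=∅]
[1] [C=(λp. 8) | E=∅ | S=∅ | K=[arg]]
[2] [C=(let q = (let v = (let w = 2 in 6) in (v - v)) in (let w = ((λx. x) -1) in (4 + q))) | E=∅ | S=∅ | K=[fun]]
[3] [C=(let v = (let w = 2 in 6) in (v - v)) | E=∅ | S=∅ | K=[let q :: fun]]
[4] [C=(let w = 2 in 6) | E=∅ | S=∅ | K=[let v :: let q :: fun]]
[5] [C=2 | E=∅ | S=∅ | K=[let w :: let v :: let q :: fun]]
[6] [C=6 | E={w↦0} | S={0↦2} | K=[let v :: let q :: fun]]
[7] [C=(v - v) | E={v↦1} | S={0↦2, 1↦6} | K=[let q :: fun]]
[8] [C=v | E={v↦1} | S={0↦2, 1↦6} | K=[subR :: let q :: fun]]
[9] [C=v | E={v↦1} | S={0↦2, 1↦6} | K=[subL(6) :: let q :: fun]]
[10] [C=(let w = ((λx. x) -1) in (4 + q)) | E={q↦2} | S={0↦2, 1↦6, 2↦0} | K=[fun]]
[11] [C=((λx. x) -1) | E={q↦2} | S={0↦2, 1↦6, 2↦0} | K=[let w :: fun]]
[12] [C=(λx. x) | E={q↦2} | S={0↦2, 1↦6, 2↦0} | K=[arg :: let w :: fun]]
[13] [C=-1 | E={q↦2} | S={0↦2, 1↦6, 2↦0} | K=[fun :: let w :: fun]]
[14] [C=x | E={x↦3, q↦2} | S={0↦2, 1↦6, 2↦0, 3↦-1} | K=[let w :: fun]]
[15] [C=(4 + q) | E={w↦4, q↦2} | S={0↦2, 1↦6, 2↦0, 3↦-1, 4↦-1} | K=[fun]]
[16] [C=4 | E={w↦4, q↦2} | S={0↦2, 1↦6, 2↦0, 3↦-1, 4↦-1} | K=[addR :: fun]]
[17] [C=q | E={w↦4, q↦2} | S={0↦2, 1↦6, 2↦0, 3↦-1, 4↦-1} | K=[addL(4) :: fun]]
[18] [C=8 | E={p↦5} | S={0↦2, 1↦6, 2↦0, 3↦-1, 4↦-1, 5↦4} | K=∅]
→ final value 8

Answer: 8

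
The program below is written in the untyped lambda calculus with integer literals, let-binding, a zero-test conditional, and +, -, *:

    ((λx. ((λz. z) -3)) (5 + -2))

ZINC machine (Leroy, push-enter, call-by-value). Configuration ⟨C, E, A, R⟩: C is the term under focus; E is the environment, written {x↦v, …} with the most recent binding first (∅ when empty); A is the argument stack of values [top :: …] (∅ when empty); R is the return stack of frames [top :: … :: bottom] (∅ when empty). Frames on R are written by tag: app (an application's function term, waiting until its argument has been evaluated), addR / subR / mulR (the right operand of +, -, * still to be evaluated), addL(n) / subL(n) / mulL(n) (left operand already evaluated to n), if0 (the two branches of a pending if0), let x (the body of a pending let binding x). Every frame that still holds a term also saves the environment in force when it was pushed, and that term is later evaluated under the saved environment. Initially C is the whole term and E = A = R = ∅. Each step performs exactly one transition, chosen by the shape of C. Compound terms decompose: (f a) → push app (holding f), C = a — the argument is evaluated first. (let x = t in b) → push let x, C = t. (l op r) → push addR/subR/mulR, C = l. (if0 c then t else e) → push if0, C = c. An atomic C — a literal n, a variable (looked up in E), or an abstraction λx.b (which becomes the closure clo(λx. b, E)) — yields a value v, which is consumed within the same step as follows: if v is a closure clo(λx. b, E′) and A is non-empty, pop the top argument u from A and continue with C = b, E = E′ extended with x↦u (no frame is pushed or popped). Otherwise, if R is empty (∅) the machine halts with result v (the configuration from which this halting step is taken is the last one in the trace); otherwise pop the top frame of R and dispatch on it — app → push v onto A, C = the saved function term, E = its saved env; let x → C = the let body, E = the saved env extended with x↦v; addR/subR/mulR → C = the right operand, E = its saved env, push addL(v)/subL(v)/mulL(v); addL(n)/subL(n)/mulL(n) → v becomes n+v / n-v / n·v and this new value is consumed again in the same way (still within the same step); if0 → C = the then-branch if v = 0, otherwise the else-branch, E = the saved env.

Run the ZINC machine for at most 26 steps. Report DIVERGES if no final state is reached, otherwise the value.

step 0: <C=((λx. ((λz. z) -3)) (5 + -2)), E=∅, A=∅, R=∅>
step 1: <C=(5 + -2), E=∅, A=∅, R=[app]>
step 2: <C=5, E=∅, A=∅, R=[addR :: app]>
step 3: <C=-2, E=∅, A=∅, R=[addL(5) :: app]>
step 4: <C=(λx. ((λz. z) -3)), E=∅, A=[3], R=∅>
step 5: <C=((λz. z) -3), E={x↦3}, A=∅, R=∅>
step 6: <C=-3, E={x↦3}, A=∅, R=[app]>
step 7: <C=(λz. z), E={x↦3}, A=[-3], R=∅>
step 8: <C=z, E={z↦-3, x↦3}, A=∅, R=∅>
→ final value -3

Answer: -3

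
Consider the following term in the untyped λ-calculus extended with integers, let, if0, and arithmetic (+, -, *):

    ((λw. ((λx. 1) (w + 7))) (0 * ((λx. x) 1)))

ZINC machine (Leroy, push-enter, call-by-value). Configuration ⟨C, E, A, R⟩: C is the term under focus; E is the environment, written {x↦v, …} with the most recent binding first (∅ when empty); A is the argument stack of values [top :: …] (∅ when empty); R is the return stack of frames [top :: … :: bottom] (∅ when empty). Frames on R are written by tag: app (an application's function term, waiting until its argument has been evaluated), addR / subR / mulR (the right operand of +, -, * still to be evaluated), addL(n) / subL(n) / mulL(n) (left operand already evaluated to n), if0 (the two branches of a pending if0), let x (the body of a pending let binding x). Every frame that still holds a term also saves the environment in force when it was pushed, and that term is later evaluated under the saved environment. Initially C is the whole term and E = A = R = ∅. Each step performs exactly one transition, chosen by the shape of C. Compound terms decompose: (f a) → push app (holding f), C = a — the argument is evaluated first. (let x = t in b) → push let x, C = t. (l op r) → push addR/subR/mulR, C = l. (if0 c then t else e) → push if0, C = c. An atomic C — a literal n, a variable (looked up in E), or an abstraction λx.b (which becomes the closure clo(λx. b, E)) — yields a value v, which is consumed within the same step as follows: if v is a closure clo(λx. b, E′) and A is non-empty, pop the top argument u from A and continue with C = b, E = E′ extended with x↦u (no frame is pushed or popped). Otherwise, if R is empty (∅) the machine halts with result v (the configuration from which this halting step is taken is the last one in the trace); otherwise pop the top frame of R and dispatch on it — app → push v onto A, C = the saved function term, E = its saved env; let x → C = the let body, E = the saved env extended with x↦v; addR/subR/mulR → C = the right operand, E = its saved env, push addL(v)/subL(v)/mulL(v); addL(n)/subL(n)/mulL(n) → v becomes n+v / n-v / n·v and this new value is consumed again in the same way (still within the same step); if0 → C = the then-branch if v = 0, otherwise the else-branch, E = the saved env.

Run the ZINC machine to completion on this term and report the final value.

[0] ⟨C=((λw. ((λx. 1) (w + 7))) (0 * ((λx. x) 1))); E=∅; A=∅; R=∅⟩
[1] ⟨C=(0 * ((λx. x) 1)); E=∅; A=∅; R=[app]⟩
[2] ⟨C=0; E=∅; A=∅; R=[mulR :: app]⟩
[3] ⟨C=((λx. x) 1); E=∅; A=∅; R=[mulL(0) :: app]⟩
[4] ⟨C=1; E=∅; A=∅; R=[app :: mulL(0) :: app]⟩
[5] ⟨C=(λx. x); E=∅; A=[1]; R=[mulL(0) :: app]⟩
[6] ⟨C=x; E={x↦1}; A=∅; R=[mulL(0) :: app]⟩
[7] ⟨C=(λw. ((λx. 1) (w + 7))); E=∅; A=[0]; R=∅⟩
[8] ⟨C=((λx. 1) (w + 7)); E={w↦0}; A=∅; R=∅⟩
[9] ⟨C=(w + 7); E={w↦0}; A=∅; R=[app]⟩
[10] ⟨C=w; E={w↦0}; A=∅; R=[addR :: app]⟩
[11] ⟨C=7; E={w↦0}; A=∅; R=[addL(0) :: app]⟩
[12] ⟨C=(λx. 1); E={w↦0}; A=[7]; R=∅⟩
[13] ⟨C=1; E={x↦7, w↦0}; A=∅; R=∅⟩
→ final value 1

Answer: 1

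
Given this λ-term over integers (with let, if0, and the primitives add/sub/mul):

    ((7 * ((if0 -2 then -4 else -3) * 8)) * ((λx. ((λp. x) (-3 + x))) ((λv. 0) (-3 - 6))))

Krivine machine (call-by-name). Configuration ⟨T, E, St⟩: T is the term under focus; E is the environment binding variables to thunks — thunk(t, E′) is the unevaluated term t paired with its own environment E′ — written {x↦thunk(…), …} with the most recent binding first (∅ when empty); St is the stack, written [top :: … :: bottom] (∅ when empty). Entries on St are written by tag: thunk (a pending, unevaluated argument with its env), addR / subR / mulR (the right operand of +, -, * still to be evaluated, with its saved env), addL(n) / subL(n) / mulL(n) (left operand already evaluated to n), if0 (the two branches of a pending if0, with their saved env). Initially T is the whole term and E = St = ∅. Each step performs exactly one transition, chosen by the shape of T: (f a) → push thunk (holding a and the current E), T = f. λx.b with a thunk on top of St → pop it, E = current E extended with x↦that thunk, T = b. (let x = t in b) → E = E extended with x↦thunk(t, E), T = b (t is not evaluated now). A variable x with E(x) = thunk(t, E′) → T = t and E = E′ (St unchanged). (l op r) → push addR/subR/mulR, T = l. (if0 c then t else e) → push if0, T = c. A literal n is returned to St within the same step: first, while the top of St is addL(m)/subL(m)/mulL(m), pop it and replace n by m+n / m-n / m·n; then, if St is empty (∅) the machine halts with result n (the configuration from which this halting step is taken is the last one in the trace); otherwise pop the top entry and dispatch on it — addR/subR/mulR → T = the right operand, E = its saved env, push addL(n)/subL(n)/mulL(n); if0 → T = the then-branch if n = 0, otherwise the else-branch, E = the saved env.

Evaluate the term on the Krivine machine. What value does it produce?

t=0: <T=((7 * ((if0 -2 then -4 else -3) * 8)) * ((λx. ((λp. x) (-3 + x))) ((λv. 0) (-3 - 6)))), E=∅, St=∅>
t=1: <T=(7 * ((if0 -2 then -4 else -3) * 8)), E=∅, St=[mulR]>
t=2: <T=7, E=∅, St=[mulR :: mulR]>
t=3: <T=((if0 -2 then -4 else -3) * 8), E=∅, St=[mulL(7) :: mulR]>
t=4: <T=(if0 -2 then -4 else -3), E=∅, St=[mulR :: mulL(7) :: mulR]>
t=5: <T=-2, E=∅, St=[if0 :: mulR :: mulL(7) :: mulR]>
t=6: <T=-3, E=∅, St=[mulR :: mulL(7) :: mulR]>
t=7: <T=8, E=∅, St=[mulL(-3) :: mulL(7) :: mulR]>
t=8: <T=((λx. ((λp. x) (-3 + x))) ((λv. 0) (-3 - 6))), E=∅, St=[mulL(-168)]>
t=9: <T=(λx. ((λp. x) (-3 + x))), E=∅, St=[thunk :: mulL(-168)]>
t=10: <T=((λp. x) (-3 + x)), E={x↦thunk(((λv. 0) (-3 - 6)), ∅)}, St=[mulL(-168)]>
t=11: <T=(λp. x), E={x↦thunk(((λv. 0) (-3 - 6)), ∅)}, St=[thunk :: mulL(-168)]>
t=12: <T=x, E={p↦thunk((-3 + x), {x↦thunk(((λv. 0) (-3 - 6)), ∅)}), x↦thunk(((λv. 0) (-3 - 6)), ∅)}, St=[mulL(-168)]>
t=13: <T=((λv. 0) (-3 - 6)), E=∅, St=[mulL(-168)]>
t=14: <T=(λv. 0), E=∅, St=[thunk :: mulL(-168)]>
t=15: <T=0, E={v↦thunk((-3 - 6), ∅)}, St=[mulL(-168)]>
→ final value 0

Answer: 0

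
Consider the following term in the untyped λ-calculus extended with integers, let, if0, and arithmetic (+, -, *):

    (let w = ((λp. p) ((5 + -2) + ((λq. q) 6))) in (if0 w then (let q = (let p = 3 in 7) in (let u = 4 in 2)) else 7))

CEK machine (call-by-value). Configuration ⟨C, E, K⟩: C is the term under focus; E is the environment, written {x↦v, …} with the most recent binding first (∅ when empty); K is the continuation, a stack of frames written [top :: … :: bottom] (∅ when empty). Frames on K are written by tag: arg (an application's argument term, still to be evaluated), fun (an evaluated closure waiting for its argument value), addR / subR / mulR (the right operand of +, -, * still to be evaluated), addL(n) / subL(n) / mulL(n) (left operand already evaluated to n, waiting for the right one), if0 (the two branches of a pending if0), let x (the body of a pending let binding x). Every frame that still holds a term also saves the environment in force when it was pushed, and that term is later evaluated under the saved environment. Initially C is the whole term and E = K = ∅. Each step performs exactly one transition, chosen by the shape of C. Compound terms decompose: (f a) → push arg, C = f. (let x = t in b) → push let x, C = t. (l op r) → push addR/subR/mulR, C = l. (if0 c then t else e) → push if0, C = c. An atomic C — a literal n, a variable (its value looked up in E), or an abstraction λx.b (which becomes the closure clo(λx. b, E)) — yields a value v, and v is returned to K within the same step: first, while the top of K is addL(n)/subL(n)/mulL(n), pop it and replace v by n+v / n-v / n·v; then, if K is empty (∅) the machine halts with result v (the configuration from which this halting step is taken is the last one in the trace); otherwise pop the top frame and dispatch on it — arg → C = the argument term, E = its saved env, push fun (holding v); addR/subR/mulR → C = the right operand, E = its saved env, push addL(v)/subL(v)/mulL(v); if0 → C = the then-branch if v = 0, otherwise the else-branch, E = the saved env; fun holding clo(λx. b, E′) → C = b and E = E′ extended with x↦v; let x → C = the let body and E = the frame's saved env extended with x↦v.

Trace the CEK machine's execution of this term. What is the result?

Answer: 7

Execution trace:
step 0: [C=(let w = ((λp. p) ((5 + -2) + ((λq. q) 6))) in (if0 w then (let q = (let p = 3 in 7) in (let u = 4 in 2)) else 7)) | E=∅ | K=∅]
step 1: [C=((λp. p) ((5 + -2) + ((λq. q) 6))) | E=∅ | K=[let w]]
step 2: [C=(λp. p) | E=∅ | K=[arg :: let w]]
step 3: [C=((5 + -2) + ((λq. q) 6)) | E=∅ | K=[fun :: let w]]
step 4: [C=(5 + -2) | E=∅ | K=[addR :: fun :: let w]]
step 5: [C=5 | E=∅ | K=[addR :: addR :: fun :: let w]]
step 6: [C=-2 | E=∅ | K=[addL(5) :: addR :: fun :: let w]]
step 7: [C=((λq. q) 6) | E=∅ | K=[addL(3) :: fun :: let w]]
step 8: [C=(λq. q) | E=∅ | K=[arg :: addL(3) :: fun :: let w]]
step 9: [C=6 | E=∅ | K=[fun :: addL(3) :: fun :: let w]]
step 10: [C=q | E={q↦6} | K=[addL(3) :: fun :: let w]]
step 11: [C=p | E={p↦9} | K=[let w]]
step 12: [C=(if0 w then (let q = (let p = 3 in 7) in (let u = 4 in 2)) else 7) | E={w↦9} | K=∅]
step 13: [C=w | E={w↦9} | K=[if0]]
step 14: [C=7 | E={w↦9} | K=∅]
→ final value 7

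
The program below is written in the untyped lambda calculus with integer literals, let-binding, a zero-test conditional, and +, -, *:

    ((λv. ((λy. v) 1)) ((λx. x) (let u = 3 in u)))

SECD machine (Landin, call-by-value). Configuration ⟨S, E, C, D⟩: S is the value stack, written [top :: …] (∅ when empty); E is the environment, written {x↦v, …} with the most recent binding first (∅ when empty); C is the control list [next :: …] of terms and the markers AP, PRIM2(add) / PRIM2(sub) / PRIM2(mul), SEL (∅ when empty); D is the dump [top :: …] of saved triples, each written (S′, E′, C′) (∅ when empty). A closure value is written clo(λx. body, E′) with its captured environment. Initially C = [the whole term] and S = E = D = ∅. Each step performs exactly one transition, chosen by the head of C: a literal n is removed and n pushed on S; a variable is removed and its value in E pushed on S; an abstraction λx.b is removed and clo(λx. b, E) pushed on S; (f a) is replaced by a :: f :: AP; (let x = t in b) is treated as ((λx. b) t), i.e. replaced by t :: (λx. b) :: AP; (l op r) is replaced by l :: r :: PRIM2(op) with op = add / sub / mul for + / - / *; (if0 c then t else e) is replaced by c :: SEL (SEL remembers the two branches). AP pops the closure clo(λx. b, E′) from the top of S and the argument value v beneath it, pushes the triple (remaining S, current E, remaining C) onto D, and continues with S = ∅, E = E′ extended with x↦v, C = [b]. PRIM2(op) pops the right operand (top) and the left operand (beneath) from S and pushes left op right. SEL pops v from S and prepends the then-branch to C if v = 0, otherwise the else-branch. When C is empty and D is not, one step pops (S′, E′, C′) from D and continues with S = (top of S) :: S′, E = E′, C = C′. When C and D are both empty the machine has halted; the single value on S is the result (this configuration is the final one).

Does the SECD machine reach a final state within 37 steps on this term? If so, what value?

Answer: 3

Execution trace:
0. <S=∅, E=∅, C=[((λv. ((λy. v) 1)) ((λx. x) (let u = 3 in u)))], D=∅>
1. <S=∅, E=∅, C=[((λx. x) (let u = 3 in u)) :: (λv. ((λy. v) 1)) :: AP], D=∅>
2. <S=∅, E=∅, C=[(let u = 3 in u) :: (λx. x) :: AP :: (λv. ((λy. v) 1)) :: AP], D=∅>
3. <S=∅, E=∅, C=[3 :: (λu. u) :: AP :: (λx. x) :: AP :: (λv. ((λy. v) 1)) :: AP], D=∅>
4. <S=[3], E=∅, C=[(λu. u) :: AP :: (λx. x) :: AP :: (λv. ((λy. v) 1)) :: AP], D=∅>
5. <S=[clo(λu. u, ∅) :: 3], E=∅, C=[AP :: (λx. x) :: AP :: (λv. ((λy. v) 1)) :: AP], D=∅>
6. <S=∅, E={u↦3}, C=[u], D=[(∅, ∅, [(λx. x) :: AP :: (λv. ((λy. v) 1)) :: AP])]>
7. <S=[3], E={u↦3}, C=∅, D=[(∅, ∅, [(λx. x) :: AP :: (λv. ((λy. v) 1)) :: AP])]>
8. <S=[3], E=∅, C=[(λx. x) :: AP :: (λv. ((λy. v) 1)) :: AP], D=∅>
9. <S=[clo(λx. x, ∅) :: 3], E=∅, C=[AP :: (λv. ((λy. v) 1)) :: AP], D=∅>
10. <S=∅, E={x↦3}, C=[x], D=[(∅, ∅, [(λv. ((λy. v) 1)) :: AP])]>
11. <S=[3], E={x↦3}, C=∅, D=[(∅, ∅, [(λv. ((λy. v) 1)) :: AP])]>
12. <S=[3], E=∅, C=[(λv. ((λy. v) 1)) :: AP], D=∅>
13. <S=[clo(λv. ((λy. v) 1), ∅) :: 3], E=∅, C=[AP], D=∅>
14. <S=∅, E={v↦3}, C=[((λy. v) 1)], D=[(∅, ∅, ∅)]>
15. <S=∅, E={v↦3}, C=[1 :: (λy. v) :: AP], D=[(∅, ∅, ∅)]>
16. <S=[1], E={v↦3}, C=[(λy. v) :: AP], D=[(∅, ∅, ∅)]>
17. <S=[clo(λy. v, {v↦3}) :: 1], E={v↦3}, C=[AP], D=[(∅, ∅, ∅)]>
18. <S=∅, E={y↦1, v↦3}, C=[v], D=[(∅, {v↦3}, ∅) :: (∅, ∅, ∅)]>
19. <S=[3], E={y↦1, v↦3}, C=∅, D=[(∅, {v↦3}, ∅) :: (∅, ∅, ∅)]>
20. <S=[3], E={v↦3}, C=∅, D=[(∅, ∅, ∅)]>
21. <S=[3], E=∅, C=∅, D=∅>
→ final value 3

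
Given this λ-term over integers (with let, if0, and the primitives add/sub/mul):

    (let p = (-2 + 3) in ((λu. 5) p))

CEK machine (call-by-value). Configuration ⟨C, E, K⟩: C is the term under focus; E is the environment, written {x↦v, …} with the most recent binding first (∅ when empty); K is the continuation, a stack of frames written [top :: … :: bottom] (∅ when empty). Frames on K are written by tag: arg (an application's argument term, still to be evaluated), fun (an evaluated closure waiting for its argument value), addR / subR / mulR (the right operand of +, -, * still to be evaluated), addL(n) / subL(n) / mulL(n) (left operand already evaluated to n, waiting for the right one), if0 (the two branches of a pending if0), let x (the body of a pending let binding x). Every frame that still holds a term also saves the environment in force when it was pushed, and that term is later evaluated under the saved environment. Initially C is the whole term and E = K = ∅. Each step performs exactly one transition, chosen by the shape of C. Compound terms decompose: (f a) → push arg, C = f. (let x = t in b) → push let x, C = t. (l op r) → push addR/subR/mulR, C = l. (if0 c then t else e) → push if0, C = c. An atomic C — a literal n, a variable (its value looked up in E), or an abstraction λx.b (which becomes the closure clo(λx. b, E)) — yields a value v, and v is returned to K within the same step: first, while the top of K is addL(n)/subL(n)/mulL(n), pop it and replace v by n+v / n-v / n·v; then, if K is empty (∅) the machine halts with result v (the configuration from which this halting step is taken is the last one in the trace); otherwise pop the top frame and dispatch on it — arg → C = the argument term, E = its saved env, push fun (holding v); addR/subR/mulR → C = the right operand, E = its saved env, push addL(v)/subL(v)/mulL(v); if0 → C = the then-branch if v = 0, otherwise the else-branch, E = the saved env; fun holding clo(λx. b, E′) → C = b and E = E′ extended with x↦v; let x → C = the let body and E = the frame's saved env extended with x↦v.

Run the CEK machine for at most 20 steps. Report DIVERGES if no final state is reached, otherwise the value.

Answer: 5

Execution trace:
0. ⟨C=(let p = (-2 + 3) in ((λu. 5) p)); E=∅; K=∅⟩
1. ⟨C=(-2 + 3); E=∅; K=[let p]⟩
2. ⟨C=-2; E=∅; K=[addR :: let p]⟩
3. ⟨C=3; E=∅; K=[addL(-2) :: let p]⟩
4. ⟨C=((λu. 5) p); E={p↦1}; K=∅⟩
5. ⟨C=(λu. 5); E={p↦1}; K=[arg]⟩
6. ⟨C=p; E={p↦1}; K=[fun]⟩
7. ⟨C=5; E={u↦1, p↦1}; K=∅⟩
→ final value 5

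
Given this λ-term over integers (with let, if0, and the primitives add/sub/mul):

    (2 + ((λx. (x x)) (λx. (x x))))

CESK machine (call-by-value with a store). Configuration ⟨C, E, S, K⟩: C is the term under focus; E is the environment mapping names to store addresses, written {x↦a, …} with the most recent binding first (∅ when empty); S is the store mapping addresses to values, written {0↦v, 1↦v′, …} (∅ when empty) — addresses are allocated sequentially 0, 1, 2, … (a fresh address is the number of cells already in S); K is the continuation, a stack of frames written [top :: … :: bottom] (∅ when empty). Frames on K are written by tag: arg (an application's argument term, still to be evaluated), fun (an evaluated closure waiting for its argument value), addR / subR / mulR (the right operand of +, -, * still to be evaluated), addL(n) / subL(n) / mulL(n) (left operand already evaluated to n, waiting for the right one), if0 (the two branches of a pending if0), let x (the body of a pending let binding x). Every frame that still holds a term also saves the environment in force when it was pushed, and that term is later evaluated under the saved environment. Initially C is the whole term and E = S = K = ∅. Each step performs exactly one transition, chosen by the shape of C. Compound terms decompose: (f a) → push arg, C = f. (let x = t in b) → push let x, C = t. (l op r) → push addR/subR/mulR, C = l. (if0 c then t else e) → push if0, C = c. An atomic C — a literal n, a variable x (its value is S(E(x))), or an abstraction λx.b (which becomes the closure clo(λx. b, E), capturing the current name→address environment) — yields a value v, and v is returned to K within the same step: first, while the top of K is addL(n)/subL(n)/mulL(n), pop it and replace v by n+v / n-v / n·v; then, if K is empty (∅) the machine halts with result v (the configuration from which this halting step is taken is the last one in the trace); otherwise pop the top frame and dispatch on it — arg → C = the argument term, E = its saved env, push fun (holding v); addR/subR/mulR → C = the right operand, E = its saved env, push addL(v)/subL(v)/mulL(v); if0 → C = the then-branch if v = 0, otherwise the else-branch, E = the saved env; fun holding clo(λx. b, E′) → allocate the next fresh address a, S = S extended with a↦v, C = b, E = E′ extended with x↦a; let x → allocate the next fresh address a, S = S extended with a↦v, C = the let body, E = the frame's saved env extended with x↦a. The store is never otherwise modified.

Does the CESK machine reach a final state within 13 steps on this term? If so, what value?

Answer: DIVERGES (no final state within 13 steps)

Execution trace:
step 0: ⟨C=(2 + ((λx. (x x)) (λx. (x x)))); E=∅; S=∅; K=∅⟩
step 1: ⟨C=2; E=∅; S=∅; K=[addR]⟩
step 2: ⟨C=((λx. (x x)) (λx. (x x))); E=∅; S=∅; K=[addL(2)]⟩
step 3: ⟨C=(λx. (x x)); E=∅; S=∅; K=[arg :: addL(2)]⟩
step 4: ⟨C=(λx. (x x)); E=∅; S=∅; K=[fun :: addL(2)]⟩
step 5: ⟨C=(x x); E={x↦0}; S={0↦clo(λx. (x x), ∅)}; K=[addL(2)]⟩
step 6: ⟨C=x; E={x↦0}; S={0↦clo(λx. (x x), ∅)}; K=[arg :: addL(2)]⟩
step 7: ⟨C=x; E={x↦0}; S={0↦clo(λx. (x x), ∅)}; K=[fun :: addL(2)]⟩
step 8: ⟨C=(x x); E={x↦1}; S={0↦clo(λx. (x x), ∅), 1↦clo(λx. (x x), ∅)}; K=[addL(2)]⟩
step 9: ⟨C=x; E={x↦1}; S={0↦clo(λx. (x x), ∅), 1↦clo(λx. (x x), ∅)}; K=[arg :: addL(2)]⟩
step 10: ⟨C=x; E={x↦1}; S={0↦clo(λx. (x x), ∅), 1↦clo(λx. (x x), ∅)}; K=[fun :: addL(2)]⟩
step 11: ⟨C=(x x); E={x↦2}; S={0↦clo(λx. (x x), ∅), 1↦clo(λx. (x x), ∅), 2↦clo(λx. (x x), ∅)}; K=[addL(2)]⟩
step 12: ⟨C=x; E={x↦2}; S={0↦clo(λx. (x x), ∅), 1↦clo(λx. (x x), ∅), 2↦clo(λx. (x x), ∅)}; K=[arg :: addL(2)]⟩
step 13: ⟨C=x; E={x↦2}; S={0↦clo(λx. (x x), ∅), 1↦clo(λx. (x x), ∅), 2↦clo(λx. (x x), ∅)}; K=[fun :: addL(2)]⟩
→ 13 transitions taken and the configuration is still not final: no result within 13 steps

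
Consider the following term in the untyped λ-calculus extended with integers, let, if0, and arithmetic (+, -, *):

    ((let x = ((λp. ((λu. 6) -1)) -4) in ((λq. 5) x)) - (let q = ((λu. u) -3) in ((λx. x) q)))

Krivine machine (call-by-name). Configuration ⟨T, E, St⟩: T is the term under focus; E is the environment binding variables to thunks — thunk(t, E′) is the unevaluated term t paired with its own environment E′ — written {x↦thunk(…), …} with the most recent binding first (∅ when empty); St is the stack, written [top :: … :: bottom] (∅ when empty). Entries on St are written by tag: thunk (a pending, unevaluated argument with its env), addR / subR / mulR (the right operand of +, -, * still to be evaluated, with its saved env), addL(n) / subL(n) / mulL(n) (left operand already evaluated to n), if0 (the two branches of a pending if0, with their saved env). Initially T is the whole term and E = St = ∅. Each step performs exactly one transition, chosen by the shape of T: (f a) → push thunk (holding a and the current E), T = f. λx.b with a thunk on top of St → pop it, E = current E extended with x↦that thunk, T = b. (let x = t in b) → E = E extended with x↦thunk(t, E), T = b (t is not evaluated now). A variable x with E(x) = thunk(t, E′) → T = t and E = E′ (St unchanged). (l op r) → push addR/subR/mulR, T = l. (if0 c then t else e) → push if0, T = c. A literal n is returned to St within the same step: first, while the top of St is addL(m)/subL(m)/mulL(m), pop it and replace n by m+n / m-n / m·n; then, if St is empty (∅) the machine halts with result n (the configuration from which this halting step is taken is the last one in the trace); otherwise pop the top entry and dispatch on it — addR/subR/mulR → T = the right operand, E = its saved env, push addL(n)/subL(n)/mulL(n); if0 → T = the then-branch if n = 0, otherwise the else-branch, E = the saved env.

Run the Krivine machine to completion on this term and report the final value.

step 0: ⟨T=((let x = ((λp. ((λu. 6) -1)) -4) in ((λq. 5) x)) - (let q = ((λu. u) -3) in ((λx. x) q))); E=∅; St=∅⟩
step 1: ⟨T=(let x = ((λp. ((λu. 6) -1)) -4) in ((λq. 5) x)); E=∅; St=[subR]⟩
step 2: ⟨T=((λq. 5) x); E={x↦thunk(((λp. ((λu. 6) -1)) -4), ∅)}; St=[subR]⟩
step 3: ⟨T=(λq. 5); E={x↦thunk(((λp. ((λu. 6) -1)) -4), ∅)}; St=[thunk :: subR]⟩
step 4: ⟨T=5; E={q↦thunk(x, {x↦thunk(((λp. ((λu. 6) -1)) -4), ∅)}), x↦thunk(((λp. ((λu. 6) -1)) -4), ∅)}; St=[subR]⟩
step 5: ⟨T=(let q = ((λu. u) -3) in ((λx. x) q)); E=∅; St=[subL(5)]⟩
step 6: ⟨T=((λx. x) q); E={q↦thunk(((λu. u) -3), ∅)}; St=[subL(5)]⟩
step 7: ⟨T=(λx. x); E={q↦thunk(((λu. u) -3), ∅)}; St=[thunk :: subL(5)]⟩
step 8: ⟨T=x; E={x↦thunk(q, {q↦thunk(((λu. u) -3), ∅)}), q↦thunk(((λu. u) -3), ∅)}; St=[subL(5)]⟩
step 9: ⟨T=q; E={q↦thunk(((λu. u) -3), ∅)}; St=[subL(5)]⟩
step 10: ⟨T=((λu. u) -3); E=∅; St=[subL(5)]⟩
step 11: ⟨T=(λu. u); E=∅; St=[thunk :: subL(5)]⟩
step 12: ⟨T=u; E={u↦thunk(-3, ∅)}; St=[subL(5)]⟩
step 13: ⟨T=-3; E=∅; St=[subL(5)]⟩
→ final value 8

Answer: 8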